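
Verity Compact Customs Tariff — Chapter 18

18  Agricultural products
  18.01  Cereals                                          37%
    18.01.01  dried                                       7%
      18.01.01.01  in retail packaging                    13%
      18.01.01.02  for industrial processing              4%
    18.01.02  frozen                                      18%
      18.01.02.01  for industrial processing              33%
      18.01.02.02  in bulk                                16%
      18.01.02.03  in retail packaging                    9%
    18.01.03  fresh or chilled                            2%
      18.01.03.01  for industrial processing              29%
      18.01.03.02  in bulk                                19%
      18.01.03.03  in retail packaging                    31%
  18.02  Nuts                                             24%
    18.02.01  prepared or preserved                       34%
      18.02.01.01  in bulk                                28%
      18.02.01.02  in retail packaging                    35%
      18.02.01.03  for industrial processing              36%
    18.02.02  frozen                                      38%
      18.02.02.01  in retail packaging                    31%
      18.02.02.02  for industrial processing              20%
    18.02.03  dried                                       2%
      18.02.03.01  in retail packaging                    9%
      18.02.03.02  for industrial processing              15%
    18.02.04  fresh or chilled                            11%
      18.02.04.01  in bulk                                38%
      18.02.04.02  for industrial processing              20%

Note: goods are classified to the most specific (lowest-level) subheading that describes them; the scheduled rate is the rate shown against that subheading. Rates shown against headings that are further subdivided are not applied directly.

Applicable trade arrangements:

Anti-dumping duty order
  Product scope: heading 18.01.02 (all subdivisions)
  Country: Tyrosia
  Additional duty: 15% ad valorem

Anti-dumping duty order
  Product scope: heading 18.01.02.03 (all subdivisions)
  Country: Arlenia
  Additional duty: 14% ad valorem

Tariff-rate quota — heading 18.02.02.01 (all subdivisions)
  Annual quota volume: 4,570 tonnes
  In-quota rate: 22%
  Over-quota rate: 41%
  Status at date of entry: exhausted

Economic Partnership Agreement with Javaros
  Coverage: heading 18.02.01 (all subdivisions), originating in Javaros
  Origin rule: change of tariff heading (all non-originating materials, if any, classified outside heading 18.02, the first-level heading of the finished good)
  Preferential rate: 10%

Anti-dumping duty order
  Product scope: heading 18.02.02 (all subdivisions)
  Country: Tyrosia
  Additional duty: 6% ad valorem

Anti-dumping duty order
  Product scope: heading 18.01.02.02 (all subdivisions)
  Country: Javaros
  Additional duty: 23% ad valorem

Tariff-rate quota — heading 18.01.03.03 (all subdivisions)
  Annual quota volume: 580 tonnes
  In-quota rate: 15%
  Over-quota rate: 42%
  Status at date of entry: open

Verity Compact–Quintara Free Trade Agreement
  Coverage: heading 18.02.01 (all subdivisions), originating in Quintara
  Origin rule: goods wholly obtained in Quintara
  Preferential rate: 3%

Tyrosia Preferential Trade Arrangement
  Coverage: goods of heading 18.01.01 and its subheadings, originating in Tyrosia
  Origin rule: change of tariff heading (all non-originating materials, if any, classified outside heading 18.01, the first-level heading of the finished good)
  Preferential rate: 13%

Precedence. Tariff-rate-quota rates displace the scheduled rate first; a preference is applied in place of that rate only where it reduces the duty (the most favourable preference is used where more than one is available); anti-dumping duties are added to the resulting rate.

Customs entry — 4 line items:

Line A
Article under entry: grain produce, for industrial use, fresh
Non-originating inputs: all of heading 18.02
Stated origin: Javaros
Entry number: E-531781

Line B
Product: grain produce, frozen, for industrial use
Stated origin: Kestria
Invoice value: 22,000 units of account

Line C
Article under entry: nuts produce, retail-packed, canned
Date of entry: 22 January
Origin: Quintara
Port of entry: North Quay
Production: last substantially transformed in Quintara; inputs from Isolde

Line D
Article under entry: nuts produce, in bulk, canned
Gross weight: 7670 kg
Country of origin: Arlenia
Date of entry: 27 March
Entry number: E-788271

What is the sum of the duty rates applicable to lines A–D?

Line A: grain → 18.01; fresh → 18.01.03; for industrial use → 18.01.03.01. Scheduled 29%. Javaros agreement on 18.02.01: 18.01.03.01 not covered. → 29%.
Line B: grain → 18.01; frozen → 18.01.02; for industrial use → 18.01.02.01. Scheduled 33%. No special measure applies. → 33%.
Line C: nuts → 18.02; canned → 18.02.01; retail-packed → 18.02.01.02. Scheduled 35%. Quintara agreement on 18.02.01: not wholly obtained. → 35%.
Line D: nuts → 18.02; canned → 18.02.01; in bulk → 18.02.01.01. Scheduled 28%. No special measure applies. → 28%.
Sum: 29% + 33% + 35% + 28% = 125%.

125%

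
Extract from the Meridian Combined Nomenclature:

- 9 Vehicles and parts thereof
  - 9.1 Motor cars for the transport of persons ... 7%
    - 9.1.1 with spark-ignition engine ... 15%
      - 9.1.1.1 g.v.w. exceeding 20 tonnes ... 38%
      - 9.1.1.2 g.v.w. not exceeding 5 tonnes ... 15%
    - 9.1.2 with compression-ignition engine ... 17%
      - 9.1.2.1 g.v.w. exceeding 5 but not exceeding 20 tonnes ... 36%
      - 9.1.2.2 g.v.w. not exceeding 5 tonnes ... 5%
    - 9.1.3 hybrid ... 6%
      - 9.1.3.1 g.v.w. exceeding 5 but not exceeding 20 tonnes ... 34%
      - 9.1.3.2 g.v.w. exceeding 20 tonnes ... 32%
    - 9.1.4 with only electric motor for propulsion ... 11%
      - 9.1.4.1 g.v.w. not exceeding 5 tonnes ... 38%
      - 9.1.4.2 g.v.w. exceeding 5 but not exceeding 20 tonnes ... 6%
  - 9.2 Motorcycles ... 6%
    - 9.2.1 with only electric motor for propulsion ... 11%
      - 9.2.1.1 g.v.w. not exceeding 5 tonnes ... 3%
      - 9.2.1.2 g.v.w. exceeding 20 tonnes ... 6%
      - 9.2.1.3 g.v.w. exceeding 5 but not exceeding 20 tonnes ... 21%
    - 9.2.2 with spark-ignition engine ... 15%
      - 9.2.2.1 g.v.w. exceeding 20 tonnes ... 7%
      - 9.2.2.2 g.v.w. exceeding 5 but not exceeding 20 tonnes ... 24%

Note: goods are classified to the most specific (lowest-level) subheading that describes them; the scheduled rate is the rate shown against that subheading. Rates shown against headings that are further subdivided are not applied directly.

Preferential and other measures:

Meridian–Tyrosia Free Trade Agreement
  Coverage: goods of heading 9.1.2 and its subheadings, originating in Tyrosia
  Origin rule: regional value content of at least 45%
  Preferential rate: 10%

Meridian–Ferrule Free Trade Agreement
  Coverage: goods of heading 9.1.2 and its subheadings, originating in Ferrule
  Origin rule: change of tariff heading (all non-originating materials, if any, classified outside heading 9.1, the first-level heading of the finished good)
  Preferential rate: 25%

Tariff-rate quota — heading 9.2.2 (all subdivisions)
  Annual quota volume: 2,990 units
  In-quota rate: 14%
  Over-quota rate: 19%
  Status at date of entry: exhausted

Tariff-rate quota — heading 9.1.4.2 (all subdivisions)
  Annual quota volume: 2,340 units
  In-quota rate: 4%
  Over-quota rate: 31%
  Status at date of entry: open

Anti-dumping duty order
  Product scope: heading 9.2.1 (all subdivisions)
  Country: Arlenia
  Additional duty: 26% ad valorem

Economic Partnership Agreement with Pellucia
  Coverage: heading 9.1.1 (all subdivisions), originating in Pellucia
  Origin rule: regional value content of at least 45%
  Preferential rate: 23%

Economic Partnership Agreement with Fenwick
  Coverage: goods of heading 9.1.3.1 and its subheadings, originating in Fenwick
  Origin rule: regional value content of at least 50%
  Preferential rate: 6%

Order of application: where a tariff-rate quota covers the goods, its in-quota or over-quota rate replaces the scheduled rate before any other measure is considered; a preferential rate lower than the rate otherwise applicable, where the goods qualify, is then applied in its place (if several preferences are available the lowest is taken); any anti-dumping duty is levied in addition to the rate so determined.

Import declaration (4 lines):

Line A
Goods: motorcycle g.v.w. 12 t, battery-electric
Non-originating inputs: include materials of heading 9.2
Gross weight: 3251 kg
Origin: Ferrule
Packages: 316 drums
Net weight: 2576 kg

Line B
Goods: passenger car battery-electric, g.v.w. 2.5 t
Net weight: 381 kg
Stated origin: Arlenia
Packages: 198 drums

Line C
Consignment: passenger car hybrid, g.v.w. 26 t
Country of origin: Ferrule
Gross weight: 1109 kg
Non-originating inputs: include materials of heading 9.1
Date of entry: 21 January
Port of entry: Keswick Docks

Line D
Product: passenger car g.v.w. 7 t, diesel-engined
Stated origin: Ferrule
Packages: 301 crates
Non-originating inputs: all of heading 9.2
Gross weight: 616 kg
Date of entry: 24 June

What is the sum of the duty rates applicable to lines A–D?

116%

Line A: motorcycle → 9.2; battery-electric → 9.2.1; g.v.w. 12 t → 9.2.1.3. Scheduled 21%. Ferrule agreement on 9.1.2: 9.2.1.3 not covered. → 21%.
Line B: passenger car → 9.1; battery-electric → 9.1.4; g.v.w. 2.5 t → 9.1.4.1. Scheduled 38%. No special measure applies. → 38%.
Line C: passenger car → 9.1; hybrid → 9.1.3; g.v.w. 26 t → 9.1.3.2. Scheduled 32%. Ferrule agreement on 9.1.2: 9.1.3.2 not covered. → 32%.
Line D: passenger car → 9.1; diesel-engined → 9.1.2; g.v.w. 7 t → 9.1.2.1. Scheduled 36%. Ferrule agreement on 9.1.2: CTH met → 25% available; preferential 25%. → 25%.
Sum: 21% + 38% + 32% + 25% = 116%.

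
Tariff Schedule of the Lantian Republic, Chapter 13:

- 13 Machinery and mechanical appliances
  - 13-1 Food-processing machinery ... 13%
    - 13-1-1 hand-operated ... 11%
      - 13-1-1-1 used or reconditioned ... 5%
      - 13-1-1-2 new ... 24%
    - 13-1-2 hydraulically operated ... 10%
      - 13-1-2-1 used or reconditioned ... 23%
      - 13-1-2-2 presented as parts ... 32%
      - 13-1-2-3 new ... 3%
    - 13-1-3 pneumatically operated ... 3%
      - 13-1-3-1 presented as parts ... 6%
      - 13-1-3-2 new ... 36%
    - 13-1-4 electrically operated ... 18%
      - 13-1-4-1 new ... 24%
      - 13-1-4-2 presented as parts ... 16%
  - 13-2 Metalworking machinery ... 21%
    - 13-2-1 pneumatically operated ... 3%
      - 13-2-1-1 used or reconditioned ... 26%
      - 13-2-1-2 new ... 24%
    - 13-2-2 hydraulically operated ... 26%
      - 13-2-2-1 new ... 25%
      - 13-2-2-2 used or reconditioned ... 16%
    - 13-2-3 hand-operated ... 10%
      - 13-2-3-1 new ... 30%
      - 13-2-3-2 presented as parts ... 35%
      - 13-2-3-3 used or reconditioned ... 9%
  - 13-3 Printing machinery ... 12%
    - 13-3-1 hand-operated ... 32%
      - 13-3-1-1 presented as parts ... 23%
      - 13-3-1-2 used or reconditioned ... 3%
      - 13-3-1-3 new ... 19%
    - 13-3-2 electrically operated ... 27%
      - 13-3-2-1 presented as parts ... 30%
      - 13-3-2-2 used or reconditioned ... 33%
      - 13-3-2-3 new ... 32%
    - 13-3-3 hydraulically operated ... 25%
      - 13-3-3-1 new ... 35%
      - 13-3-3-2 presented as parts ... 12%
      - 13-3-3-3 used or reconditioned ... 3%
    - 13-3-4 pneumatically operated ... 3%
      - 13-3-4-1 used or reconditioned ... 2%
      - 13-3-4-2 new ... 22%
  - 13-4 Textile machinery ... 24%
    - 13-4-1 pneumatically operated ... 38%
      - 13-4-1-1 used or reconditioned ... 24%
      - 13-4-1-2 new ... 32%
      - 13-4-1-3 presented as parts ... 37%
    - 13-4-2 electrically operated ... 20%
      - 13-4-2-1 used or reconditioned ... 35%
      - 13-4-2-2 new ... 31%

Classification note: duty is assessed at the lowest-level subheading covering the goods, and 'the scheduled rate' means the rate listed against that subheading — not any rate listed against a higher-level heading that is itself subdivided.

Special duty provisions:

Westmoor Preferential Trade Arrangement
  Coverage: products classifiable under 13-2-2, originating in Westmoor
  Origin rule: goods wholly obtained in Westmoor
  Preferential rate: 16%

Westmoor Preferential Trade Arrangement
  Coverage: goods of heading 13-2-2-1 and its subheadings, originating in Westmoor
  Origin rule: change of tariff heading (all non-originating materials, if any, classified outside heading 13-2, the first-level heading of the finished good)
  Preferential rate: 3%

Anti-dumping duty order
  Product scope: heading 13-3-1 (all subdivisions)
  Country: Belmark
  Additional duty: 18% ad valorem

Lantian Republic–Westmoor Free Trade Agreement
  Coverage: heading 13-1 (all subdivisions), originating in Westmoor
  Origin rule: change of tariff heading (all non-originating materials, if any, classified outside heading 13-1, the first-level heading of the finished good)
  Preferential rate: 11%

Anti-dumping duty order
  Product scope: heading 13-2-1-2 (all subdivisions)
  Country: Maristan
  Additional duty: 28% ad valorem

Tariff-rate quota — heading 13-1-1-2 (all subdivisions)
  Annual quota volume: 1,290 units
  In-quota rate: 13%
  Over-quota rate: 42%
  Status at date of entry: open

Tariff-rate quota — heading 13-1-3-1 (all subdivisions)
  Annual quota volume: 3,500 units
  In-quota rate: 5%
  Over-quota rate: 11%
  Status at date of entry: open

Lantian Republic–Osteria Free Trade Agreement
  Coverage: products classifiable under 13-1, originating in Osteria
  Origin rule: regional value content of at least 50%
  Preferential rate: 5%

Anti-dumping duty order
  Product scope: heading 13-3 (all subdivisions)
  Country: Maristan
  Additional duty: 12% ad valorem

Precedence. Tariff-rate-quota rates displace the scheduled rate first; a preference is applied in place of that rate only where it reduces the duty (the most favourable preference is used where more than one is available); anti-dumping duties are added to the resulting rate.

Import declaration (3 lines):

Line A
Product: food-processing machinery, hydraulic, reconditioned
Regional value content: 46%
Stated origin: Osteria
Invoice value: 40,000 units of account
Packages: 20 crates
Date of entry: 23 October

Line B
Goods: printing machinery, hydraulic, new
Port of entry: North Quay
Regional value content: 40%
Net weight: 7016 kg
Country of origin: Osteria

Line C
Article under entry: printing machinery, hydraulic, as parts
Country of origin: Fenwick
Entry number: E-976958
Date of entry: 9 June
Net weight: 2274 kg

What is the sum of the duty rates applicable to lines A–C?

Line A: food-processing → 13-1; hydraulic → 13-1-2; reconditioned → 13-1-2-1. Scheduled 23%. Osteria agreement on 13-1: RVC < 50%. → 23%.
Line B: printing → 13-3; hydraulic → 13-3-3; new → 13-3-3-1. Scheduled 35%. Osteria agreement on 13-1: 13-3-3-1 not covered. → 35%.
Line C: printing → 13-3; hydraulic → 13-3-3; as parts → 13-3-3-2. Scheduled 12%. No special measure applies. → 12%.
Sum: 23% + 35% + 12% = 70%.

70%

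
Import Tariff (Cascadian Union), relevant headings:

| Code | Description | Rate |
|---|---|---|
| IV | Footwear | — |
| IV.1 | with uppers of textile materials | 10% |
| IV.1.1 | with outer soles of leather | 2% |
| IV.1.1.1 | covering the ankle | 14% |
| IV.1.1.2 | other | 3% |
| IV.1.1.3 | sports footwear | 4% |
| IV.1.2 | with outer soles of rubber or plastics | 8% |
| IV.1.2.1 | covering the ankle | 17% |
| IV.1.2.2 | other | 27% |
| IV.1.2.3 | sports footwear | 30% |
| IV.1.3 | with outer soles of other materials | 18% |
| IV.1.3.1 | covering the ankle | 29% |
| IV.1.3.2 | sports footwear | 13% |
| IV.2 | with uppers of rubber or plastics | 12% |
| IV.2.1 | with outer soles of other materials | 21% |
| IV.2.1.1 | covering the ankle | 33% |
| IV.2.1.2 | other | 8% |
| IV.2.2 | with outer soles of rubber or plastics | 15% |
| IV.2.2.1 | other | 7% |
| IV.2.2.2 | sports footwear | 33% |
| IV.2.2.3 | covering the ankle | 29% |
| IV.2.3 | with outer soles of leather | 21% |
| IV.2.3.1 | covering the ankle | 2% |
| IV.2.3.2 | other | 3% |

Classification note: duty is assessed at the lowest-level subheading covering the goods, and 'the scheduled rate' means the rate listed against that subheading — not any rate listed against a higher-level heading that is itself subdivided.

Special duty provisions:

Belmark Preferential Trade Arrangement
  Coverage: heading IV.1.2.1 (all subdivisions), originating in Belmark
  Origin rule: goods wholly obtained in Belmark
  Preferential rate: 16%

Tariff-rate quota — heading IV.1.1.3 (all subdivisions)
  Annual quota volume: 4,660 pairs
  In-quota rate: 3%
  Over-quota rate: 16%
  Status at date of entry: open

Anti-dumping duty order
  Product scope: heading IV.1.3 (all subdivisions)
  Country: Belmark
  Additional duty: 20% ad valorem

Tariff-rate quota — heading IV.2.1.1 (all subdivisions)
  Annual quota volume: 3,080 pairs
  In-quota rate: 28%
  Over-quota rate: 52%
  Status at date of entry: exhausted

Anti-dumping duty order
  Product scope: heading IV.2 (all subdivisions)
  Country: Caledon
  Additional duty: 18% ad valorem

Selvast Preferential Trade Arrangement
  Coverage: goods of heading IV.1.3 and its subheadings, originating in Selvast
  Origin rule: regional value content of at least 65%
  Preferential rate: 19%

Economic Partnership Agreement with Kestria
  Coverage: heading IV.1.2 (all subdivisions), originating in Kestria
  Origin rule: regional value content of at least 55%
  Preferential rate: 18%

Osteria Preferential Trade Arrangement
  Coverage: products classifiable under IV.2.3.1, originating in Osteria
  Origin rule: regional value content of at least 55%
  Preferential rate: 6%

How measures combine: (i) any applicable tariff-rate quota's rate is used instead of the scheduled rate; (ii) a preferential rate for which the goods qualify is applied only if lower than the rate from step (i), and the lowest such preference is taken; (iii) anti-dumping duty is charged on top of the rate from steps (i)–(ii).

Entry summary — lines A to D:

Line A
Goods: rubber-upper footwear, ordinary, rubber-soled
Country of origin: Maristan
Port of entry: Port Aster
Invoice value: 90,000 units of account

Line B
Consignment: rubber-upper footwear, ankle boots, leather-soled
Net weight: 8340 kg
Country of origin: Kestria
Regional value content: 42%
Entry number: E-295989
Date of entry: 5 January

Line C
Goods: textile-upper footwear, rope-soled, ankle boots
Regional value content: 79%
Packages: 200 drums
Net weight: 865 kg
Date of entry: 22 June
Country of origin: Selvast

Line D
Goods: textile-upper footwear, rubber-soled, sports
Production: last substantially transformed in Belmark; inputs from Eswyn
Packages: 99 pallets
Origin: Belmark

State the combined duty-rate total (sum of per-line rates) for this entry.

58%

Line A: rubber-upper → IV.2; rubber-soled → IV.2.2; ordinary → IV.2.2.1. Scheduled 7%. No special measure applies. → 7%.
Line B: rubber-upper → IV.2; leather-soled → IV.2.3; ankle boots → IV.2.3.1. Scheduled 2%. Kestria agreement on IV.1.2: IV.2.3.1 not covered. → 2%.
Line C: textile-upper → IV.1; rope-soled → IV.1.3; ankle boots → IV.1.3.1. Scheduled 29%. Selvast agreement on IV.1.3: RVC ≥ 65% → 19% available; preferential 19%. → 19%.
Line D: textile-upper → IV.1; rubber-soled → IV.1.2; sports → IV.1.2.3. Scheduled 30%. Belmark agreement on IV.1.2.1: IV.1.2.3 not covered. → 30%.
Sum: 7% + 2% + 19% + 30% = 58%.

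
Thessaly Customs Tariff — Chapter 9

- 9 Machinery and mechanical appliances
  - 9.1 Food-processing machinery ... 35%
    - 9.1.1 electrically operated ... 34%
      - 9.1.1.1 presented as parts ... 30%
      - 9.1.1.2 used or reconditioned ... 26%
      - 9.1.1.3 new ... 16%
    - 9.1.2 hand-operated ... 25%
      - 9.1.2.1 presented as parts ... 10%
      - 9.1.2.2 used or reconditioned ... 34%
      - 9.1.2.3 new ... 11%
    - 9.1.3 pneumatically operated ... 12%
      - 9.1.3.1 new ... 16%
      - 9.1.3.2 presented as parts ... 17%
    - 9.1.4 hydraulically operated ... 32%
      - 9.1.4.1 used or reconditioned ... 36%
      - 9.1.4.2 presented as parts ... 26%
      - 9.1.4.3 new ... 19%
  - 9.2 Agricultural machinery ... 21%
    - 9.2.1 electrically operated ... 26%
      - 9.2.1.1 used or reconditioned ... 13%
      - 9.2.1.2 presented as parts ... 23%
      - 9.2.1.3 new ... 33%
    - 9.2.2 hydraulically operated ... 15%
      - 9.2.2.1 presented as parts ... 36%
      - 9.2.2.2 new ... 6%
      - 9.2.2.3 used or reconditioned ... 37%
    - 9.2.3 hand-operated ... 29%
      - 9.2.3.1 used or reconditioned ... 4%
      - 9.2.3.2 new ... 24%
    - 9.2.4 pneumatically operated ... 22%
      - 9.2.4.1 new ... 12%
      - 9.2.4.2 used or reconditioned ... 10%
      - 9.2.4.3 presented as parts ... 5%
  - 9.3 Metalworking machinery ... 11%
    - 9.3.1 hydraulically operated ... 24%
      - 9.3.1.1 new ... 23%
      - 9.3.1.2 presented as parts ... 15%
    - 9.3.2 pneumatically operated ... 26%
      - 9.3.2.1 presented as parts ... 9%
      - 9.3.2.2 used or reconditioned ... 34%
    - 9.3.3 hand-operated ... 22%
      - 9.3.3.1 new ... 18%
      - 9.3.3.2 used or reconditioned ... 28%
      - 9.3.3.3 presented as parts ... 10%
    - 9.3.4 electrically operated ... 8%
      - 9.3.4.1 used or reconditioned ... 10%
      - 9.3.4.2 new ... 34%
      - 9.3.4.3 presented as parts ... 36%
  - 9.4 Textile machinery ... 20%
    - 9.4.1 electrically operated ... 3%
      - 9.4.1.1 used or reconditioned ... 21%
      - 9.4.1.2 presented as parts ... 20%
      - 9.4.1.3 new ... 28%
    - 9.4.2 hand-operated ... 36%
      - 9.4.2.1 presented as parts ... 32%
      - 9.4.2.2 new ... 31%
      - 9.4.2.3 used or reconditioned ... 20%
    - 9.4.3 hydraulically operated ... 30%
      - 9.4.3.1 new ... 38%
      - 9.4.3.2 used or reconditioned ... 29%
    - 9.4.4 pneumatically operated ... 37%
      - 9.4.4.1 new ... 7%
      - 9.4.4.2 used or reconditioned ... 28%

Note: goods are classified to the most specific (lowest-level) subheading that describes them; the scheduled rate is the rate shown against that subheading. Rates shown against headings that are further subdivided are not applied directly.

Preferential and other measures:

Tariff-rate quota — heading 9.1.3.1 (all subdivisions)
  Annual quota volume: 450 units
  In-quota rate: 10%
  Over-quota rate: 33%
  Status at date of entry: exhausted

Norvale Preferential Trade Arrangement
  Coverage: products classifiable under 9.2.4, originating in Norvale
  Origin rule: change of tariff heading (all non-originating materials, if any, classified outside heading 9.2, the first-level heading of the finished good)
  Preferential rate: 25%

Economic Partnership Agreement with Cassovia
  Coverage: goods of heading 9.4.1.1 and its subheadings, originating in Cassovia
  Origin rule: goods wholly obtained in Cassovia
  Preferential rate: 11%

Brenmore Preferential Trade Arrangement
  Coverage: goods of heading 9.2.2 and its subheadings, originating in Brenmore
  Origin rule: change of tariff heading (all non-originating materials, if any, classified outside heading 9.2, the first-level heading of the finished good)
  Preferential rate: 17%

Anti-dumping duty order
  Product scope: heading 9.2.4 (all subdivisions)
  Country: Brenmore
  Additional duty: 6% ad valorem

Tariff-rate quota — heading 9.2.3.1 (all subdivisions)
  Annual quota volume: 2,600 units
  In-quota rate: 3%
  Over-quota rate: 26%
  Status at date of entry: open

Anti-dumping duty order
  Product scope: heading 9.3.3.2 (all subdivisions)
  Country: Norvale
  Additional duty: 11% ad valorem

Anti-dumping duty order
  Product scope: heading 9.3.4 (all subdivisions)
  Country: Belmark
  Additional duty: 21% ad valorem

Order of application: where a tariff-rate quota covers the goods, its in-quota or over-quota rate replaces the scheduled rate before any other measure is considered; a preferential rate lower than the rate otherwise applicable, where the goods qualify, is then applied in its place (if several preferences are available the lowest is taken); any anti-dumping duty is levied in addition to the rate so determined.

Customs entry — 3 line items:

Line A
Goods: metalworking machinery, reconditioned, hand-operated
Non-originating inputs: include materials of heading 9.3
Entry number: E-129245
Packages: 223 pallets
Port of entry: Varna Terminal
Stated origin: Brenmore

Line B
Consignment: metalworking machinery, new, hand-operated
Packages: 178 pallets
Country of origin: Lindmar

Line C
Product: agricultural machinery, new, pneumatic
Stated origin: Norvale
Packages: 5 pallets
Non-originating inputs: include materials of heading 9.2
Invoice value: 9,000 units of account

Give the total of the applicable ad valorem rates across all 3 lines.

58%

Line A: metalworking → 9.3; hand-operated → 9.3.3; reconditioned → 9.3.3.2. Scheduled 28%. Brenmore agreement on 9.2.2: 9.3.3.2 not covered. → 28%.
Line B: metalworking → 9.3; hand-operated → 9.3.3; new → 9.3.3.1. Scheduled 18%. No special measure applies. → 18%.
Line C: agricultural → 9.2; pneumatic → 9.2.4; new → 9.2.4.1. Scheduled 12%. Norvale agreement on 9.2.4: CTH not met. → 12%.
Sum: 28% + 18% + 12% = 58%.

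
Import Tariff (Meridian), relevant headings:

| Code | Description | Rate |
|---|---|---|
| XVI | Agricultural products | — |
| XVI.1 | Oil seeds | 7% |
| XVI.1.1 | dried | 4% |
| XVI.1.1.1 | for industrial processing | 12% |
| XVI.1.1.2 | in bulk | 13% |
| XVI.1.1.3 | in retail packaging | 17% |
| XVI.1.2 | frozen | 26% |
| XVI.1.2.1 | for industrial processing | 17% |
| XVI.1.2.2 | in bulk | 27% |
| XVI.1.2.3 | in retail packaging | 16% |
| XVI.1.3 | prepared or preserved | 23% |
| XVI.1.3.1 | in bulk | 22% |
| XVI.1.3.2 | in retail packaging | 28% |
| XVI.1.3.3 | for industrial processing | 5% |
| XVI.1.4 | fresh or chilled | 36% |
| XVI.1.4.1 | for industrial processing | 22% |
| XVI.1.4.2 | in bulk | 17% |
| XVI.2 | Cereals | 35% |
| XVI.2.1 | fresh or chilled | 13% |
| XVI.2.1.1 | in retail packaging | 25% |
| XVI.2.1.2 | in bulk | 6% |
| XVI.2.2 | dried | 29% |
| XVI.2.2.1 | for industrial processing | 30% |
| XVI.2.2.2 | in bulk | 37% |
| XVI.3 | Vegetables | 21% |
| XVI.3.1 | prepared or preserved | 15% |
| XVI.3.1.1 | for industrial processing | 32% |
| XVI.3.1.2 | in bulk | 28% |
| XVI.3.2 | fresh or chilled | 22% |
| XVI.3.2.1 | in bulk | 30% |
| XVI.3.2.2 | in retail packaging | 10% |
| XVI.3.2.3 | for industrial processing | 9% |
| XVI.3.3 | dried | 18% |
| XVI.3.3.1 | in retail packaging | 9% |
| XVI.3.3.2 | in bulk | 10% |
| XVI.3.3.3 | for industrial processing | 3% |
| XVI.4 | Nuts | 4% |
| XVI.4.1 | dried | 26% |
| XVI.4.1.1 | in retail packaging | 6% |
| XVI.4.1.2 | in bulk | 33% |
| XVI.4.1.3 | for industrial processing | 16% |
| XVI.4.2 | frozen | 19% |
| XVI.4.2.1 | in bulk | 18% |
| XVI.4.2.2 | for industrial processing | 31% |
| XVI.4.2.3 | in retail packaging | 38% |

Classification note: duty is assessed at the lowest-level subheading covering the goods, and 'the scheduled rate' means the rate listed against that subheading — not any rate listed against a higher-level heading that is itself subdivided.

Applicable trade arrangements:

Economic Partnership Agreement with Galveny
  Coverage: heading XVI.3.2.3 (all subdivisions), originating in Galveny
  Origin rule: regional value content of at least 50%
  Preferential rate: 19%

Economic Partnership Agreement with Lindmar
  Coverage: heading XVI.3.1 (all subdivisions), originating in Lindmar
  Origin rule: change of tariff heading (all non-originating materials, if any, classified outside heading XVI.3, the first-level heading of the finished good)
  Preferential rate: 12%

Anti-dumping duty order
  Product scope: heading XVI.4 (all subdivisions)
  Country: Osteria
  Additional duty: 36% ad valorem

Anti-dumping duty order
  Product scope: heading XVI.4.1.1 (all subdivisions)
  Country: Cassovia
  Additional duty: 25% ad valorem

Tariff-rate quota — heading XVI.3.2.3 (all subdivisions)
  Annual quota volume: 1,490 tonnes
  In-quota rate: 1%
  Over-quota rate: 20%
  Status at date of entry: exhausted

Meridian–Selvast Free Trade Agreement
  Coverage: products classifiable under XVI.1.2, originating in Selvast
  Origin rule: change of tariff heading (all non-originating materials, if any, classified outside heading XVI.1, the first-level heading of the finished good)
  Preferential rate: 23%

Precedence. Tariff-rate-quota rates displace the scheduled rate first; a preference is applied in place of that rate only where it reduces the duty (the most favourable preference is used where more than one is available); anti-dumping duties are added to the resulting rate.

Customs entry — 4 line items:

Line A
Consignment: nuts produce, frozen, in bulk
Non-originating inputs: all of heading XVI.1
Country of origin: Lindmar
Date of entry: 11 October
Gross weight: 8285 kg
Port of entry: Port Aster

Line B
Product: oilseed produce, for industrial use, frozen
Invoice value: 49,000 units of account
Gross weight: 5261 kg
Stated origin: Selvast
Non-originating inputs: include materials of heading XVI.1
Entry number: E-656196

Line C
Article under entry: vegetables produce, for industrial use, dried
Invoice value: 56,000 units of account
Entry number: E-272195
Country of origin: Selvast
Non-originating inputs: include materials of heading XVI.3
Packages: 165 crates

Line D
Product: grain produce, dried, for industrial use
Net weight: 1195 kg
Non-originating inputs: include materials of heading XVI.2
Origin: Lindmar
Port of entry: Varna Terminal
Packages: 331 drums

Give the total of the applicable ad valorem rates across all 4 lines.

Line A: nuts → XVI.4; frozen → XVI.4.2; in bulk → XVI.4.2.1. Scheduled 18%. Lindmar agreement on XVI.3.1: XVI.4.2.1 not covered. → 18%.
Line B: oilseed → XVI.1; frozen → XVI.1.2; for industrial use → XVI.1.2.1. Scheduled 17%. Selvast agreement on XVI.1.2: CTH not met. → 17%.
Line C: vegetables → XVI.3; dried → XVI.3.3; for industrial use → XVI.3.3.3. Scheduled 3%. Selvast agreement on XVI.1.2: XVI.3.3.3 not covered. → 3%.
Line D: grain → XVI.2; dried → XVI.2.2; for industrial use → XVI.2.2.1. Scheduled 30%. Lindmar agreement on XVI.3.1: XVI.2.2.1 not covered. → 30%.
Sum: 18% + 17% + 3% + 30% = 68%.

68%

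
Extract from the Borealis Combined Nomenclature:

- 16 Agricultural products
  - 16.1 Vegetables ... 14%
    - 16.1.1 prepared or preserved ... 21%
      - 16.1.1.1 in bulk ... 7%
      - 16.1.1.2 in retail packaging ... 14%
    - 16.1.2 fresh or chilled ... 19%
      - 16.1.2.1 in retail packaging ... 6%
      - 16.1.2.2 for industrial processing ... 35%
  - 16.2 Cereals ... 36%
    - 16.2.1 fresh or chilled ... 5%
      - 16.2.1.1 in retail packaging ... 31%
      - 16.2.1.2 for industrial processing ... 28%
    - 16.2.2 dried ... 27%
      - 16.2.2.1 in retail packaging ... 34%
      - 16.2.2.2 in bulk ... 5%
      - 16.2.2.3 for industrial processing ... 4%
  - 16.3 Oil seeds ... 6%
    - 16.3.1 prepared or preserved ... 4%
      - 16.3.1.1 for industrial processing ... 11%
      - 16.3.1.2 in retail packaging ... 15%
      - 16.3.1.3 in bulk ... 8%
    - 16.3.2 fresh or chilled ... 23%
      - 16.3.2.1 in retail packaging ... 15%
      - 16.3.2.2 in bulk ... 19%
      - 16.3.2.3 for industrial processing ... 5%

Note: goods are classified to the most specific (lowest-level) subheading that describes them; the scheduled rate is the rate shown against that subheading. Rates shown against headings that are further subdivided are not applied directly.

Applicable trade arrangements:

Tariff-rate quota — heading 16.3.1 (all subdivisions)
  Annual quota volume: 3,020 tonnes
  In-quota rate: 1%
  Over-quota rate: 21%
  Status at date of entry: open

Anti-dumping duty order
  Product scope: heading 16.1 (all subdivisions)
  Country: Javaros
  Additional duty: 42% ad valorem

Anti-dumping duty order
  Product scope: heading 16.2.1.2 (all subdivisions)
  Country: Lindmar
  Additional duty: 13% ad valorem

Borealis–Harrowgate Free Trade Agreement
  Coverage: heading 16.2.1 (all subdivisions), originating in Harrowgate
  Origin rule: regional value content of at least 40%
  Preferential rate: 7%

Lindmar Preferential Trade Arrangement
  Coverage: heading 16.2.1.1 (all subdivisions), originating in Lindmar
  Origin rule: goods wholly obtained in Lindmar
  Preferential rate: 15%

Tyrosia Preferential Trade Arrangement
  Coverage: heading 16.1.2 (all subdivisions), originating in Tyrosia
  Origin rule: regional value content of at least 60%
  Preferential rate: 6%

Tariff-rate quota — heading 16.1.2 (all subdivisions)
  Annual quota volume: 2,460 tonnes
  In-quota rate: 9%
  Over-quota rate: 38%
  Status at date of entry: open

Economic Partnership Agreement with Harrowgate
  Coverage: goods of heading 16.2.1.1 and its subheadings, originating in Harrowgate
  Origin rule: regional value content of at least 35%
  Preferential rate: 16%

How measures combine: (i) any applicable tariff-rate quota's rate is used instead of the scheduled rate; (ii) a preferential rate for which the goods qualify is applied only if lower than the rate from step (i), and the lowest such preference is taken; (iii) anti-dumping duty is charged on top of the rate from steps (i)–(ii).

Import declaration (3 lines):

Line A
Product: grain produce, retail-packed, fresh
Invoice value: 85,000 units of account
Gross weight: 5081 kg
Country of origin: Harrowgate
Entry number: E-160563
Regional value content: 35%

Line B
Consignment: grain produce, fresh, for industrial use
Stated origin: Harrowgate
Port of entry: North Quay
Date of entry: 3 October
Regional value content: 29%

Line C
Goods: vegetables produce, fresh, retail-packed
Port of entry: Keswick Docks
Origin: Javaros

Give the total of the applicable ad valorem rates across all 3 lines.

95%

Line A: grain → 16.2; fresh → 16.2.1; retail-packed → 16.2.1.1. Scheduled 31%. Harrowgate agreement on 16.2.1: RVC < 40%; Harrowgate agreement on 16.2.1.1: RVC ≥ 35% → 16% available; preferential 16%. → 16%.
Line B: grain → 16.2; fresh → 16.2.1; for industrial use → 16.2.1.2. Scheduled 28%. Harrowgate agreement on 16.2.1: RVC < 40%; Harrowgate agreement on 16.2.1.1: 16.2.1.2 not covered. → 28%.
Line C: vegetables → 16.1; fresh → 16.1.2; retail-packed → 16.1.2.1. Scheduled 6%. quota on 16.1.2 open → in-quota 9%; anti-dumping (Javaros, 16.1): +42%; total 9% + 42% = 51%. → 51%.
Sum: 16% + 28% + 51% = 95%.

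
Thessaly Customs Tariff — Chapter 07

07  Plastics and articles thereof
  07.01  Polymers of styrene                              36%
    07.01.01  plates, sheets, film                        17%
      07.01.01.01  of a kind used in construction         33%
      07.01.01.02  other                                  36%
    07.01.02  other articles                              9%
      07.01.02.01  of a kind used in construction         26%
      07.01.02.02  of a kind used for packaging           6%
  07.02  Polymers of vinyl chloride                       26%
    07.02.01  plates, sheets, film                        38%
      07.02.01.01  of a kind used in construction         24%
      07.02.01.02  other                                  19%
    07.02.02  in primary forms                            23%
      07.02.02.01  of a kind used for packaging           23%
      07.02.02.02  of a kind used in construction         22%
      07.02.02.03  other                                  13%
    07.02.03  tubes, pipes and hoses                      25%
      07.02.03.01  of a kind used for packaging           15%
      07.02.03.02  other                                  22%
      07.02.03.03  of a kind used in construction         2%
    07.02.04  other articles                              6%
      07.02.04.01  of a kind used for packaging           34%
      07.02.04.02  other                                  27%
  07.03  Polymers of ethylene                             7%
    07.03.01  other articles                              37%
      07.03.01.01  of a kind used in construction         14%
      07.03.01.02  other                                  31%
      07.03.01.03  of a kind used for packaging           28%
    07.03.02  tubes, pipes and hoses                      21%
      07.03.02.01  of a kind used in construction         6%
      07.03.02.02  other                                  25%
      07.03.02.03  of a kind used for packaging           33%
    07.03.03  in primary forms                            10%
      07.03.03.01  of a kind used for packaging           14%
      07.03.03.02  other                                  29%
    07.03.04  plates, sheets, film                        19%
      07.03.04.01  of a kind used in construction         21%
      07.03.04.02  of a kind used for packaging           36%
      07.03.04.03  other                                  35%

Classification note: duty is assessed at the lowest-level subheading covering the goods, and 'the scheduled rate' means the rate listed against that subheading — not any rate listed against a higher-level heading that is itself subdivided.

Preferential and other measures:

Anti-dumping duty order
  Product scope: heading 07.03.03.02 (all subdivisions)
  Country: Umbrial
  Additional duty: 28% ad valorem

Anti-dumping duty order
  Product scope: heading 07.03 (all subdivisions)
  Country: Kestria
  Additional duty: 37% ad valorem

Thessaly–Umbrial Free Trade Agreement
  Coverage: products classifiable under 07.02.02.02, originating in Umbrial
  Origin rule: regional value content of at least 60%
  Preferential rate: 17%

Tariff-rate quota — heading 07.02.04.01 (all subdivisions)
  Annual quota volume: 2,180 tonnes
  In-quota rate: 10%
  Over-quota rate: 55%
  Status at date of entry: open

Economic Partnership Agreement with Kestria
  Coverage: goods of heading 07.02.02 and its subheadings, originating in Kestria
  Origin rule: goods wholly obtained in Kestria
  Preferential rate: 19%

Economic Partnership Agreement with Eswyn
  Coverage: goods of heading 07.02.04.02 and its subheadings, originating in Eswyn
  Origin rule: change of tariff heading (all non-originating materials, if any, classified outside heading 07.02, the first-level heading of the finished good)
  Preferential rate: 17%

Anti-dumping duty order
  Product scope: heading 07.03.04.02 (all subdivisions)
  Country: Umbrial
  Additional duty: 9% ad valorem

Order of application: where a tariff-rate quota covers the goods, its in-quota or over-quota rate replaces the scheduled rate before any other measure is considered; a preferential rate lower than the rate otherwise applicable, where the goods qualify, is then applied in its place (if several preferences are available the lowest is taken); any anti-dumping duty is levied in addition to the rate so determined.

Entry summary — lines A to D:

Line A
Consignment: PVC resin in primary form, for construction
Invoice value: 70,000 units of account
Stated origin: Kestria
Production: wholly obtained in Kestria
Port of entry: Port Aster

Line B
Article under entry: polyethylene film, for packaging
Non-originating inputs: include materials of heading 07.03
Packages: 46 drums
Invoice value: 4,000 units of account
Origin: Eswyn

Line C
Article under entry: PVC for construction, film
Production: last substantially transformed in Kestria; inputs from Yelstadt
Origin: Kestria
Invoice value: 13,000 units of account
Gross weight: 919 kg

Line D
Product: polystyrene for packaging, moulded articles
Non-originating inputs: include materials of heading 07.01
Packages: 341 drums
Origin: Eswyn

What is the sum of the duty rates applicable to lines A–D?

Line A: PVC → 07.02; resin in primary form → 07.02.02; for construction → 07.02.02.02. Scheduled 22%. Kestria agreement on 07.02.02: wholly obtained → 19% available; preferential 19%. → 19%.
Line B: polyethylene → 07.03; film → 07.03.04; for packaging → 07.03.04.02. Scheduled 36%. Eswyn agreement on 07.02.04.02: 07.03.04.02 not covered. → 36%.
Line C: PVC → 07.02; film → 07.02.01; for construction → 07.02.01.01. Scheduled 24%. Kestria agreement on 07.02.02: 07.02.01.01 not covered. → 24%.
Line D: polystyrene → 07.01; moulded articles → 07.01.02; for packaging → 07.01.02.02. Scheduled 6%. Eswyn agreement on 07.02.04.02: 07.01.02.02 not covered. → 6%.
Sum: 19% + 36% + 24% + 6% = 85%.

85%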